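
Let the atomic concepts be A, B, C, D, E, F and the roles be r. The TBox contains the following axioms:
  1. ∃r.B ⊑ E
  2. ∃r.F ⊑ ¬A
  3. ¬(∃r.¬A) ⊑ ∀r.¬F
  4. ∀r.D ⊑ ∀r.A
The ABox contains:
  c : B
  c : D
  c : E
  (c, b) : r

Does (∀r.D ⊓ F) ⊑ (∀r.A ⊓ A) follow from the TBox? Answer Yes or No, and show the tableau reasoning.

1. (∀r.D ⊓ F) ⊑ (∀r.A ⊓ A)  ⇔  ((∀r.D ⊓ F) ⊓ (∃r.¬A ⊔ ¬A)) unsat w.r.t. T
   apply at x₀: ∀r.D⊑∀r.A
   open: L(x₀) ⊇ {F, ¬A, ∀r.A, ∀r.D, ∀r.¬B, …}
2. Hence (∀r.D ⊓ F) ⊑ (∀r.A ⊓ A): not entailed.

No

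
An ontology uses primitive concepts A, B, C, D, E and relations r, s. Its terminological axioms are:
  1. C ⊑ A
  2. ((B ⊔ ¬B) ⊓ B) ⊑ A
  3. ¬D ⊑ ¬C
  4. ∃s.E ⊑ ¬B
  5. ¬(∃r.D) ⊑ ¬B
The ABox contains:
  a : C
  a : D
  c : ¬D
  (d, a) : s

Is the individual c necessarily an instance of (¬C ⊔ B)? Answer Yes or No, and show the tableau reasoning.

1. c : (¬C ⊔ B)?  L(c) = {¬D} ∪ {(C ⊓ ¬B)}
   clash {C, ¬C} at c — c ∈ (¬C ⊔ B)
2. Hence c : (¬C ⊔ B): entailed.

Yes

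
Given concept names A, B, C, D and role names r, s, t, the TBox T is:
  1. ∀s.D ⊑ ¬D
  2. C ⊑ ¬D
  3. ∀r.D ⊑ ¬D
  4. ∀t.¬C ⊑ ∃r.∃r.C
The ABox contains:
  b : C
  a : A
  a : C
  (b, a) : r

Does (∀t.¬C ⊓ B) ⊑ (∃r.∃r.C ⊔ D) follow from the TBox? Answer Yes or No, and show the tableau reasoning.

Yes

1. (∀t.¬C ⊓ B) ⊑ (∃r.∃r.C ⊔ D)  ⇔  ((∀t.¬C ⊓ B) ⊓ (∀r.∀r.¬C ⊓ ¬D)) unsat w.r.t. T
   all branches close; clash {C, ¬C} at an ∃-successor
2. Hence (∀t.¬C ⊓ B) ⊑ (∃r.∃r.C ⊔ D): entailed.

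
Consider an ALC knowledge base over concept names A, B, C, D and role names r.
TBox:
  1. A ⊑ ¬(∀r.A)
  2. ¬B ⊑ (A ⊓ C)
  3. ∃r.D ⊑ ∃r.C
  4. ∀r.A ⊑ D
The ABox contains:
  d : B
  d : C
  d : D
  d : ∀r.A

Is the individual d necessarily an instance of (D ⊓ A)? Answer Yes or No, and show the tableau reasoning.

No

1. d : (D ⊓ A)?  L(d) = {B, C, D, ∀r.A} ∪ {(¬D ⊔ ¬A)}
   open: L(d) ⊇ {B, C, D, ¬A, ∀r.A, …} — d ∉ (D ⊓ A) possible
2. Hence d : (D ⊓ A): not entailed.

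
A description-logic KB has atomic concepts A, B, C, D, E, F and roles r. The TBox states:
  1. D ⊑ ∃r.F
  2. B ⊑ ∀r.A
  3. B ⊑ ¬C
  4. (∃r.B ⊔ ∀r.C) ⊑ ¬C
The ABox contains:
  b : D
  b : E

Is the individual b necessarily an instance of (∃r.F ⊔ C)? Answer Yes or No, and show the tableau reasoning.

Yes

1. b : (∃r.F ⊔ C)?  L(b) = {D, E} ∪ {(∀r.¬F ⊓ ¬C)}
   clash {F, ¬F} at an ∃-successor — b ∈ (∃r.F ⊔ C)
2. Hence b : (∃r.F ⊔ C): entailed.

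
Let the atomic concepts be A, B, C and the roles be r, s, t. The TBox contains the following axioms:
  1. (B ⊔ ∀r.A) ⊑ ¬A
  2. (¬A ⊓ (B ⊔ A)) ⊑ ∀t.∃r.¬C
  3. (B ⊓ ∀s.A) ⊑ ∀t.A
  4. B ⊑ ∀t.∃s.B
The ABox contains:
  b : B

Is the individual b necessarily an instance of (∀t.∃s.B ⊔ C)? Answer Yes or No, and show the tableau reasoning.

Yes

1. b : (∀t.∃s.B ⊔ C)?  L(b) = {B} ∪ {(∃t.∀s.¬B ⊓ ¬C)}
   clash {A, ¬A} at an ∃-successor — b ∈ (∀t.∃s.B ⊔ C)
2. Hence b : (∀t.∃s.B ⊔ C): entailed.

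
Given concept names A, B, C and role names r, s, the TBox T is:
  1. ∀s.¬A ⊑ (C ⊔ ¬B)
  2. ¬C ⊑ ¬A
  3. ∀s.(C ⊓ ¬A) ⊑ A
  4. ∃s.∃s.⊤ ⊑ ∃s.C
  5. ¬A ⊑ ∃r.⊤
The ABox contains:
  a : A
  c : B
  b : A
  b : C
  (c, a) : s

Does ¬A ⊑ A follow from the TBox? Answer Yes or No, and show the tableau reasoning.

No

1. ¬A ⊑ A  ⇔  (¬A ⊓ ¬A) unsat w.r.t. T
   apply at x₀: ¬A⊑∃r.⊤
   open: L(x₀) ⊇ {¬A, ∀s.∀s.⊥, ∃r.⊤, ∃s.(¬C ⊔ A), ∃s.A} (+ ∃-successors)
2. Hence ¬A ⊑ A: not entailed.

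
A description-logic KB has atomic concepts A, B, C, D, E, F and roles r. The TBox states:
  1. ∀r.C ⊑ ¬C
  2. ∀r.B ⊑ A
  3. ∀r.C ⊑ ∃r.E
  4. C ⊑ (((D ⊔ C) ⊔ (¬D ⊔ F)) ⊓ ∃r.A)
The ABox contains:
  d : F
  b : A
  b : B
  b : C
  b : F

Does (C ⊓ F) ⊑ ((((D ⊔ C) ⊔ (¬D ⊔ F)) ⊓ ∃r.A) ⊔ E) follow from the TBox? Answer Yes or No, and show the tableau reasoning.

1. (C ⊓ F) ⊑ ((((D ⊔ C) ⊔ (¬D ⊔ F)) ⊓ ∃r.A) ⊔ E)  ⇔  ((C ⊓ F) ⊓ ((((¬D ⊓ ¬C) ⊓ (D ⊓ ¬F)) ⊔ ∀r.¬A) ⊓ ¬E)) unsat w.r.t. T
   all branches close; clash {C, ¬C} at x₀
2. Hence (C ⊓ F) ⊑ ((((D ⊔ C) ⊔ (¬D ⊔ F)) ⊓ ∃r.A) ⊔ E): entailed.

Yes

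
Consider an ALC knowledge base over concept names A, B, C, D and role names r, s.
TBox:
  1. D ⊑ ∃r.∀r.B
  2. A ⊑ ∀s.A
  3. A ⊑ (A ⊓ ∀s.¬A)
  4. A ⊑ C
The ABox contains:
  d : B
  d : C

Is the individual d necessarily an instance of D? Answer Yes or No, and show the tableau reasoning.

No

1. d : D?  L(d) = {B, C} ∪ {¬D}
   open: L(d) ⊇ {B, C, ¬A, ¬D} — d ∉ D possible
2. Hence d : D: not entailed.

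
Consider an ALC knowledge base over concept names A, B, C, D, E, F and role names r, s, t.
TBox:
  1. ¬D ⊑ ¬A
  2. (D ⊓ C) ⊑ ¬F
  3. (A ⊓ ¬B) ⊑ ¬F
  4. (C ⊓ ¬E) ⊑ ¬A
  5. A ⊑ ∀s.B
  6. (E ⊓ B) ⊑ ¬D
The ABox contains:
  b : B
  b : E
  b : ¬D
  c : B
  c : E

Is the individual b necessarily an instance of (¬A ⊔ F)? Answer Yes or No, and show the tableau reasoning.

Yes

1. b : (¬A ⊔ F)?  L(b) = {B, E, ¬D} ∪ {(A ⊓ ¬F)}
   clash {A, ¬A} at b — b ∈ (¬A ⊔ F)
2. Hence b : (¬A ⊔ F): entailed.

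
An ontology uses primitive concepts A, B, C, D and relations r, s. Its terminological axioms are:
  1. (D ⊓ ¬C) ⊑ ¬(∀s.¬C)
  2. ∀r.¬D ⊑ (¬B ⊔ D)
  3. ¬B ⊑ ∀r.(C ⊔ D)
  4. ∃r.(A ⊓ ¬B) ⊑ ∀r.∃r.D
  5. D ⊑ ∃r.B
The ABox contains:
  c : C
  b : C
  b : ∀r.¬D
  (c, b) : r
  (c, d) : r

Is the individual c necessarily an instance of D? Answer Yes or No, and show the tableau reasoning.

1. c : D?  L(c) = {C} ∪ {¬D}
   open: L(c) ⊇ {B, C, ¬D, ∀r.(¬A ⊔ B), ∃r.D} (+ ∃-successors) — c ∉ D possible
2. Hence c : D: not entailed.

No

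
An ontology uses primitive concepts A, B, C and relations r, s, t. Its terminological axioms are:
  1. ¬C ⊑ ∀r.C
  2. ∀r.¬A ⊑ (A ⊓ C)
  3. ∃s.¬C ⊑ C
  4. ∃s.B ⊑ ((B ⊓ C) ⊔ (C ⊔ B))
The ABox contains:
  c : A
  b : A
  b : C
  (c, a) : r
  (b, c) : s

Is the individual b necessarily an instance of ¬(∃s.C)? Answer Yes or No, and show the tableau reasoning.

1. b : ¬(∃s.C)?  L(b) = {A, C} ∪ {∃s.C}
   open: L(b) ⊇ {A, C, ∀s.¬B, ∃r.A, ∃s.C} (+ ∃-successors) — b ∉ ¬(∃s.C) possible
2. Hence b : ¬(∃s.C): not entailed.

No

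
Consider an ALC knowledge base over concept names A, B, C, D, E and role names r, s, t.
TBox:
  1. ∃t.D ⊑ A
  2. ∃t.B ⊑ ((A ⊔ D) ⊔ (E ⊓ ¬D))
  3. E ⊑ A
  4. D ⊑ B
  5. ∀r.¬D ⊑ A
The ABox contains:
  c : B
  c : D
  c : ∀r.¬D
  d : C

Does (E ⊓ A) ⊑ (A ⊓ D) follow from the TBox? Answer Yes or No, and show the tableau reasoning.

1. (E ⊓ A) ⊑ (A ⊓ D)  ⇔  ((E ⊓ A) ⊓ (¬A ⊔ ¬D)) unsat w.r.t. T
   open: L(x₀) ⊇ {A, E, ¬D, ∀t.¬B}
2. Hence (E ⊓ A) ⊑ (A ⊓ D): not entailed.

No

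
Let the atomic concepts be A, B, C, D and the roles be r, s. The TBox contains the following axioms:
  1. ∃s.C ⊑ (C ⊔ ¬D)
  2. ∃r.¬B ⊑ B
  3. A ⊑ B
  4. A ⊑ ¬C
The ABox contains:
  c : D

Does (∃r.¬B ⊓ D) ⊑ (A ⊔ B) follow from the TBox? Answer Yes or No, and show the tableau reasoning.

Yes

1. (∃r.¬B ⊓ D) ⊑ (A ⊔ B)  ⇔  ((∃r.¬B ⊓ D) ⊓ (¬A ⊓ ¬B)) unsat w.r.t. T
   all branches close; clash {B, ¬B} at x₀
2. Hence (∃r.¬B ⊓ D) ⊑ (A ⊔ B): entailed.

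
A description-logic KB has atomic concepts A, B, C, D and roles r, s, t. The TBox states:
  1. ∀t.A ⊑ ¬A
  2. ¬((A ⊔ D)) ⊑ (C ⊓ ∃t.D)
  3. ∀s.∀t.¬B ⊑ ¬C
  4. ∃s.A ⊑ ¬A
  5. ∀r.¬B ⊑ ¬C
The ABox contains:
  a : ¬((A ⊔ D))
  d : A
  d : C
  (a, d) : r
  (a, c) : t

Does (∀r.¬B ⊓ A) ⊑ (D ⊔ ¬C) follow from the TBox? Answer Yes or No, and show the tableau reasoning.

Yes

1. (∀r.¬B ⊓ A) ⊑ (D ⊔ ¬C)  ⇔  ((∀r.¬B ⊓ A) ⊓ (¬D ⊓ C)) unsat w.r.t. T
   all branches close; clash {C, ¬C} at x₀
2. Hence (∀r.¬B ⊓ A) ⊑ (D ⊔ ¬C): entailed.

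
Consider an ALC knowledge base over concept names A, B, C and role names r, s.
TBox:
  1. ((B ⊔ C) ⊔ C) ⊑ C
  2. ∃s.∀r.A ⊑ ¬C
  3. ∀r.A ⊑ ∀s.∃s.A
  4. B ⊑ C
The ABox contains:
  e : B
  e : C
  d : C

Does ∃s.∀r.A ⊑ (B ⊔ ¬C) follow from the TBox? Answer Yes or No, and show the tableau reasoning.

Yes

1. ∃s.∀r.A ⊑ (B ⊔ ¬C)  ⇔  (∃s.∀r.A ⊓ (¬B ⊓ C)) unsat w.r.t. T
   all branches close; clash {C, ¬C} at x₀
2. Hence ∃s.∀r.A ⊑ (B ⊔ ¬C): entailed.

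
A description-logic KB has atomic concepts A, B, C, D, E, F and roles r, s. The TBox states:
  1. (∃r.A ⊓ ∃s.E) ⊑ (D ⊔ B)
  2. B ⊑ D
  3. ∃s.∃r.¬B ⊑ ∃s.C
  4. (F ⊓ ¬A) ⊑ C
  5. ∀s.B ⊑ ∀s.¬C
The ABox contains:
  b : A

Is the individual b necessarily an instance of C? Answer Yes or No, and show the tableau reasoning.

1. b : C?  L(b) = {A} ∪ {¬C}
   open: L(b) ⊇ {A, ¬B, ¬C, ∀r.¬A, ∀s.∀r.B, …} (+ ∃-successors) — b ∉ C possible
2. Hence b : C: not entailed.

No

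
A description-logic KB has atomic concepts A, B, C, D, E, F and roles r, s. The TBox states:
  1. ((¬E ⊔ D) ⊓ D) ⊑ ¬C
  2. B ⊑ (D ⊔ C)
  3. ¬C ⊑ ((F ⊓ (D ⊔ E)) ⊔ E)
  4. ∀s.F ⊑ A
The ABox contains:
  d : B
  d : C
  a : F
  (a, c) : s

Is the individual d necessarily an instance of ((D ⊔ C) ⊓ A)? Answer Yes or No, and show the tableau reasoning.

1. d : ((D ⊔ C) ⊓ A)?  L(d) = {B, C} ∪ {((¬D ⊓ ¬C) ⊔ ¬A)}
   apply at d: B⊑(D ⊔ C)
   open: L(d) ⊇ {B, C, E, ¬A, ¬D, …} (+ ∃-successors) — d ∉ ((D ⊔ C) ⊓ A) possible
2. Hence d : ((D ⊔ C) ⊓ A): not entailed.

No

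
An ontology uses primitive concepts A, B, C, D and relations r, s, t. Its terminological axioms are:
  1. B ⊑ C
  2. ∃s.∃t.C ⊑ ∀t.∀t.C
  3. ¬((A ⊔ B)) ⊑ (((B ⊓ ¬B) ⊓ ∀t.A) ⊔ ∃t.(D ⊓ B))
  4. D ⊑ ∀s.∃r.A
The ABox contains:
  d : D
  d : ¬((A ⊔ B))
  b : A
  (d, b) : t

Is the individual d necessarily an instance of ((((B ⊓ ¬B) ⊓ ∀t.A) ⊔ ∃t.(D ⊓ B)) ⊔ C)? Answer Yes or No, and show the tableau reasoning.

1. d : ((((B ⊓ ¬B) ⊓ ∀t.A) ⊔ ∃t.(D ⊓ B)) ⊔ C)?  L(d) = {D, ¬((A ⊔ B))} ∪ {((((¬B ⊔ B) ⊔ ∃t.¬A) ⊓ ∀t.(¬D ⊔ ¬B)) ⊓ ¬C)}
   clash {B, ¬B} at an ∃-successor — d ∈ ((((B ⊓ ¬B) ⊓ ∀t.A) ⊔ ∃t.(D ⊓ B)) ⊔ C)
2. Hence d : ((((B ⊓ ¬B) ⊓ ∀t.A) ⊔ ∃t.(D ⊓ B)) ⊔ C): entailed.

Yes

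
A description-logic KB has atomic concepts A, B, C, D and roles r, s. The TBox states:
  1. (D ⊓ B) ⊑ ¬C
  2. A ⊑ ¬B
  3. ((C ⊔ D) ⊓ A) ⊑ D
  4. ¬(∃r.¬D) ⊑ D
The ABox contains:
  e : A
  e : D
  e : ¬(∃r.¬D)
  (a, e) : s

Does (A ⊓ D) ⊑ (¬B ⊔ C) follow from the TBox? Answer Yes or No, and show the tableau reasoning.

1. (A ⊓ D) ⊑ (¬B ⊔ C)  ⇔  ((A ⊓ D) ⊓ (B ⊓ ¬C)) unsat w.r.t. T
   all branches close; clash {B, ¬B} at x₀
2. Hence (A ⊓ D) ⊑ (¬B ⊔ C): entailed.

Yes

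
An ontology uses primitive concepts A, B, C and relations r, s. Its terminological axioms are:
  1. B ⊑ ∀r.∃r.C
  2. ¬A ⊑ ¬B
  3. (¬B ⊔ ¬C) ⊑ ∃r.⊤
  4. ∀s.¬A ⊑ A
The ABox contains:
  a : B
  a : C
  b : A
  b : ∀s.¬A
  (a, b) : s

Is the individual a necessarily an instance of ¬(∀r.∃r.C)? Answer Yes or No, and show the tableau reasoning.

1. a : ¬(∀r.∃r.C)?  L(a) = {B, C} ∪ {∀r.∃r.C}
   open: L(a) ⊇ {A, B, C, ∀r.∃r.C} — a ∉ ¬(∀r.∃r.C) possible
2. Hence a : ¬(∀r.∃r.C): not entailed.

No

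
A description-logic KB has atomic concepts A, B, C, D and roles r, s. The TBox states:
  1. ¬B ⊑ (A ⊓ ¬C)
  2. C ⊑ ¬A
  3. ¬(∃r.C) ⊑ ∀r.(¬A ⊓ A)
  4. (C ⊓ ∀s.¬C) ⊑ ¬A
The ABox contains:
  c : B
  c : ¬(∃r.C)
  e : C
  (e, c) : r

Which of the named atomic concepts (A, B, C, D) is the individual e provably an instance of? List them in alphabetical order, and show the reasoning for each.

{B, C}

1. e : A?  L(e) = {C} ∪ {¬A}
   open: L(e) ⊇ {B, C, ¬A, ∃r.C} (+ ∃-successors) — e ∉ A possible
2. e : B?  L(e) = {C} ∪ {¬B}
   clash {A, ¬A} at e — e ∈ B
3. e : C?  L(e) = {C} ∪ {¬C}
   clash {C, ¬C} at e — e ∈ C
4. e : D?  L(e) = {C} ∪ {¬D}
   apply at e: C⊑¬A
   open: L(e) ⊇ {B, C, ¬A, ¬D, ∃r.C} (+ ∃-successors) — e ∉ D possible
5. Entailed for e: {B, C}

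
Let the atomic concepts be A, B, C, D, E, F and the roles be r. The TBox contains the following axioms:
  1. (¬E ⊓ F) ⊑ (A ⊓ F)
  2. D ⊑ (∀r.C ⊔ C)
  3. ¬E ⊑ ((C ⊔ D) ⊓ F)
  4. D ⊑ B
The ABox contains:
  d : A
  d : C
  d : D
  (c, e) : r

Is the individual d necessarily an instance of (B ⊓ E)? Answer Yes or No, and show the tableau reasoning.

No

1. d : (B ⊓ E)?  L(d) = {A, C, D} ∪ {(¬B ⊔ ¬E)}
   apply at d: D⊑(∀r.C ⊔ C); D⊑B
   open: L(d) ⊇ {A, B, C, D, F, …} — d ∉ (B ⊓ E) possible
2. Hence d : (B ⊓ E): not entailed.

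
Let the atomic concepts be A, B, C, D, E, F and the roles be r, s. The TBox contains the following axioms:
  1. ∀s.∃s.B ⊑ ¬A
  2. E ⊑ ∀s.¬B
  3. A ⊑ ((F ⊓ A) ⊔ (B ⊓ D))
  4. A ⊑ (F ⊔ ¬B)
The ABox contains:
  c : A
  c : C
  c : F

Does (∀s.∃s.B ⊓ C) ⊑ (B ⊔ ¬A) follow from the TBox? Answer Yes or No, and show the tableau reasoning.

Yes

1. (∀s.∃s.B ⊓ C) ⊑ (B ⊔ ¬A)  ⇔  ((∀s.∃s.B ⊓ C) ⊓ (¬B ⊓ A)) unsat w.r.t. T
   all branches close; clash {B, ¬B} at x₀
2. Hence (∀s.∃s.B ⊓ C) ⊑ (B ⊔ ¬A): entailed.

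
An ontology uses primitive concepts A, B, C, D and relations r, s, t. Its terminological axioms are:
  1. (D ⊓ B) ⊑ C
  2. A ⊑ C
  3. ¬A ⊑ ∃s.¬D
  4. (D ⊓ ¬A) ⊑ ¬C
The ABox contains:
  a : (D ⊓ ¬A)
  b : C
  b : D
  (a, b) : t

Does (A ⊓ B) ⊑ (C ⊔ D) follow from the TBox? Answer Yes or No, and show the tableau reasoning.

1. (A ⊓ B) ⊑ (C ⊔ D)  ⇔  ((A ⊓ B) ⊓ (¬C ⊓ ¬D)) unsat w.r.t. T
   all branches close; clash {C, ¬C} at x₀
2. Hence (A ⊓ B) ⊑ (C ⊔ D): entailed.

Yes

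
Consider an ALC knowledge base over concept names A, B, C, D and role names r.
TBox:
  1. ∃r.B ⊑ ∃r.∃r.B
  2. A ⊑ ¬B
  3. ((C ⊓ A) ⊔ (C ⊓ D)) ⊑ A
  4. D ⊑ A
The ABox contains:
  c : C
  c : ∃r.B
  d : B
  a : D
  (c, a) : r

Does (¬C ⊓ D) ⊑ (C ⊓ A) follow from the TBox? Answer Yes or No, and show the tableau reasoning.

1. (¬C ⊓ D) ⊑ (C ⊓ A)  ⇔  ((¬C ⊓ D) ⊓ (¬C ⊔ ¬A)) unsat w.r.t. T
   apply at x₀: D⊑A
   open: L(x₀) ⊇ {A, D, ¬B, ¬C, ∀r.¬B}
2. Hence (¬C ⊓ D) ⊑ (C ⊓ A): not entailed.

No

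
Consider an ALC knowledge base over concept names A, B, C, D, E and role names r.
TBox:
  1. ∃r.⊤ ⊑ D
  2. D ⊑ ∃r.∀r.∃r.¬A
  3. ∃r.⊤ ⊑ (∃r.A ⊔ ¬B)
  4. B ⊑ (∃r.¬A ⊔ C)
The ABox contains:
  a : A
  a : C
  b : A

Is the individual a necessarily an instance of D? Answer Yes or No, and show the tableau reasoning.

No

1. a : D?  L(a) = {A, C} ∪ {¬D}
   open: L(a) ⊇ {A, C, ¬B, ¬D, ∀r.⊥} — a ∉ D possible
2. Hence a : D: not entailed.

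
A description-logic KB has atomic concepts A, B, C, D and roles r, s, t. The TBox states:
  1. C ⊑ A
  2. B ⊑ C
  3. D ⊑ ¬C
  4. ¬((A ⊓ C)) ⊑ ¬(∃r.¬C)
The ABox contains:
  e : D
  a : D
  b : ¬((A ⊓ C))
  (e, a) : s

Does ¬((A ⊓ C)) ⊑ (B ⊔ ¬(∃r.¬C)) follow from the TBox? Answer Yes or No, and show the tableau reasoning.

1. ¬((A ⊓ C)) ⊑ (B ⊔ ¬(∃r.¬C))  ⇔  ((¬A ⊔ ¬C) ⊓ (¬B ⊓ ∃r.¬C)) unsat w.r.t. T
   all branches close; clash {C, ¬C} at an ∃-successor
2. Hence ¬((A ⊓ C)) ⊑ (B ⊔ ¬(∃r.¬C)): entailed.

Yes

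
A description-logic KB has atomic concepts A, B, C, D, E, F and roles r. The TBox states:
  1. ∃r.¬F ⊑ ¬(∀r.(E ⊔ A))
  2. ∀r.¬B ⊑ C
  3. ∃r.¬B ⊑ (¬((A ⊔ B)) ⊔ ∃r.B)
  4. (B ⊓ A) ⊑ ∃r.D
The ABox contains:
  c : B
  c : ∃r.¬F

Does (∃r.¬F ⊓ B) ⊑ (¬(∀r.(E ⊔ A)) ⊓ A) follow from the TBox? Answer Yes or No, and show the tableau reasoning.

No

1. (∃r.¬F ⊓ B) ⊑ (¬(∀r.(E ⊔ A)) ⊓ A)  ⇔  ((∃r.¬F ⊓ B) ⊓ (∀r.(E ⊔ A) ⊔ ¬A)) unsat w.r.t. T
   apply at x₀: ∃r.¬F⊑¬(∀r.(E ⊔ A))
   open: L(x₀) ⊇ {B, ¬A, ∀r.B, ∃r.(¬E ⊓ ¬A), ∃r.B, …} (+ ∃-successors)
2. Hence (∃r.¬F ⊓ B) ⊑ (¬(∀r.(E ⊔ A)) ⊓ A): not entailed.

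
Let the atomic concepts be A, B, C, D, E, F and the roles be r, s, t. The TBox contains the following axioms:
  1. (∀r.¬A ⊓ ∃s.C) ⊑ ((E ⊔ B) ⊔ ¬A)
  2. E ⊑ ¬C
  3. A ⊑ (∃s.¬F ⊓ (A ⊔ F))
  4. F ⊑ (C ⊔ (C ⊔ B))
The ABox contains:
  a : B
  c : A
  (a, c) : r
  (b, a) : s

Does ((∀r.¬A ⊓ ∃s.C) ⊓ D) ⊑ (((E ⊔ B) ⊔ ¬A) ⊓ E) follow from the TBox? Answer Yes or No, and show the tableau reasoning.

No

1. ((∀r.¬A ⊓ ∃s.C) ⊓ D) ⊑ (((E ⊔ B) ⊔ ¬A) ⊓ E)  ⇔  (((∀r.¬A ⊓ ∃s.C) ⊓ D) ⊓ (((¬E ⊓ ¬B) ⊓ A) ⊔ ¬E)) unsat w.r.t. T
   apply at x₀: (∀r.¬A ⊓ ∃s.C)⊑((E ⊔ B) ⊔ ¬A)
   open: L(x₀) ⊇ {B, D, ¬A, ¬E, ¬F, …} (+ ∃-successors)
2. Hence ((∀r.¬A ⊓ ∃s.C) ⊓ D) ⊑ (((E ⊔ B) ⊔ ¬A) ⊓ E): not entailed.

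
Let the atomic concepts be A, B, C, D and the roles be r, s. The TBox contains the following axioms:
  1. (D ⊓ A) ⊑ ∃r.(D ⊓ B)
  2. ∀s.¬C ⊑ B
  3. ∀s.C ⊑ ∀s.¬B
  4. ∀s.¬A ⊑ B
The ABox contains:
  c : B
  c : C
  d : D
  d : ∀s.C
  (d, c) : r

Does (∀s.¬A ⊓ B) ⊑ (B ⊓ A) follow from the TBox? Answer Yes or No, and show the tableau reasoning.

No

1. (∀s.¬A ⊓ B) ⊑ (B ⊓ A)  ⇔  ((∀s.¬A ⊓ B) ⊓ (¬B ⊔ ¬A)) unsat w.r.t. T
   open: L(x₀) ⊇ {B, ¬A, ∀s.¬A, ∃s.¬C} (+ ∃-successors)
2. Hence (∀s.¬A ⊓ B) ⊑ (B ⊓ A): not entailed.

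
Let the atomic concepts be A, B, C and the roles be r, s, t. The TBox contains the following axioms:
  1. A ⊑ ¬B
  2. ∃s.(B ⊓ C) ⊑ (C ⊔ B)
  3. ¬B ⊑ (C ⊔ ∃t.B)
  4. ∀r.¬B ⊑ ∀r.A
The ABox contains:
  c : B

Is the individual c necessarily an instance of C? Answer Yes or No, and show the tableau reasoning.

No

1. c : C?  L(c) = {B} ∪ {¬C}
   open: L(c) ⊇ {B, ¬A, ¬C, ∀s.(¬B ⊔ ¬C), ∃r.B} (+ ∃-successors) — c ∉ C possible
2. Hence c : C: not entailed.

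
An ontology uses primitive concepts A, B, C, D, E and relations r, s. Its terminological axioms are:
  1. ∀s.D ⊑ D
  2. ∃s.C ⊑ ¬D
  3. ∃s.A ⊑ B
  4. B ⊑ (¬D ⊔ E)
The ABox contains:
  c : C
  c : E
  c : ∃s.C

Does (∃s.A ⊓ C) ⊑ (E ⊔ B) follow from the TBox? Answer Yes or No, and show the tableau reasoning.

1. (∃s.A ⊓ C) ⊑ (E ⊔ B)  ⇔  ((∃s.A ⊓ C) ⊓ (¬E ⊓ ¬B)) unsat w.r.t. T
   all branches close; clash {B, ¬B} at x₀
2. Hence (∃s.A ⊓ C) ⊑ (E ⊔ B): entailed.

Yes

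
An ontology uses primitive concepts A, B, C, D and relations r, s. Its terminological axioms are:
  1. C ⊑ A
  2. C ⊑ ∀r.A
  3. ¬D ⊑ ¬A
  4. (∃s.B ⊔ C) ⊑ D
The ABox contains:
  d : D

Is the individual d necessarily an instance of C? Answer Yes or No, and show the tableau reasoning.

No

1. d : C?  L(d) = {D} ∪ {¬C}
   open: L(d) ⊇ {D, ¬C} — d ∉ C possible
2. Hence d : C: not entailed.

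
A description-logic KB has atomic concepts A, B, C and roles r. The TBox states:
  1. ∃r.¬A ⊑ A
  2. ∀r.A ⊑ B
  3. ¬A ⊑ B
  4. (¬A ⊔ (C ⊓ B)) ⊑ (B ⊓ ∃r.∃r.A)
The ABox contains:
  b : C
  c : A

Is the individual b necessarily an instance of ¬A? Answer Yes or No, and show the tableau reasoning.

1. b : ¬A?  L(b) = {C} ∪ {A}
   open: L(b) ⊇ {A, C, ¬B, ∃r.¬A} (+ ∃-successors) — b ∉ ¬A possible
2. Hence b : ¬A: not entailed.

No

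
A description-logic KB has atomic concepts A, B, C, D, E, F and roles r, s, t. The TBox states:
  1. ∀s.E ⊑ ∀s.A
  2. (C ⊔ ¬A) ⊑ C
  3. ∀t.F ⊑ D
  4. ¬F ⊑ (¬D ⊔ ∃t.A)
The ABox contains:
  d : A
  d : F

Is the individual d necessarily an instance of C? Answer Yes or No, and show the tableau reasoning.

No

1. d : C?  L(d) = {A, F} ∪ {¬C}
   open: L(d) ⊇ {A, F, ¬C, ∃s.¬E, ∃t.¬F} (+ ∃-successors) — d ∉ C possible
2. Hence d : C: not entailed.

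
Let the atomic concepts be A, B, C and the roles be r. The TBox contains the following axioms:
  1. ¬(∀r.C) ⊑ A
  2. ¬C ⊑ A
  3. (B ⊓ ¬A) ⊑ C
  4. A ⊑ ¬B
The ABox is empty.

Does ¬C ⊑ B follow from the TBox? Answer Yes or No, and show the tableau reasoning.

No

1. ¬C ⊑ B  ⇔  (¬C ⊓ ¬B) unsat w.r.t. T
   apply at x₀: ¬C⊑A
   open: L(x₀) ⊇ {A, ¬B, ¬C}
2. Hence ¬C ⊑ B: not entailed.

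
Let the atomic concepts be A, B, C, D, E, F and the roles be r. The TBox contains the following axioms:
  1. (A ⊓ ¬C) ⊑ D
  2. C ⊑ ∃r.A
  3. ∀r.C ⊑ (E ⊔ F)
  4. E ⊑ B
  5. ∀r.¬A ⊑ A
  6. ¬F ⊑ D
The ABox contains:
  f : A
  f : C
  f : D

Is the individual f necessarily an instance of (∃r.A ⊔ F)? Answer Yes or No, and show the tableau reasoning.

Yes

1. f : (∃r.A ⊔ F)?  L(f) = {A, C, D} ∪ {(∀r.¬A ⊓ ¬F)}
   clash {F, ¬F} at f — f ∈ (∃r.A ⊔ F)
2. Hence f : (∃r.A ⊔ F): entailed.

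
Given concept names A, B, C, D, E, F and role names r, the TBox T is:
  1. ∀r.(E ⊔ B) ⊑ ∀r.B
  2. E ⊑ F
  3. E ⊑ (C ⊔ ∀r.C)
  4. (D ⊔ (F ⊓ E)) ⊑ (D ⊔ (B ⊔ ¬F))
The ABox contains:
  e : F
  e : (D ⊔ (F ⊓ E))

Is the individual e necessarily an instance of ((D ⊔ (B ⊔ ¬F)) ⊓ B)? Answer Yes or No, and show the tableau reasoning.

No

1. e : ((D ⊔ (B ⊔ ¬F)) ⊓ B)?  L(e) = {F, (D ⊔ (F ⊓ E))} ∪ {((¬D ⊓ (¬B ⊓ F)) ⊔ ¬B)}
   apply at e: (D ⊔ (F ⊓ E))⊑(D ⊔ (B ⊔ ¬F))
   open: L(e) ⊇ {D, F, ¬B, ¬E, ∃r.(¬E ⊓ ¬B)} (+ ∃-successors) — e ∉ ((D ⊔ (B ⊔ ¬F)) ⊓ B) possible
2. Hence e : ((D ⊔ (B ⊔ ¬F)) ⊓ B): not entailed.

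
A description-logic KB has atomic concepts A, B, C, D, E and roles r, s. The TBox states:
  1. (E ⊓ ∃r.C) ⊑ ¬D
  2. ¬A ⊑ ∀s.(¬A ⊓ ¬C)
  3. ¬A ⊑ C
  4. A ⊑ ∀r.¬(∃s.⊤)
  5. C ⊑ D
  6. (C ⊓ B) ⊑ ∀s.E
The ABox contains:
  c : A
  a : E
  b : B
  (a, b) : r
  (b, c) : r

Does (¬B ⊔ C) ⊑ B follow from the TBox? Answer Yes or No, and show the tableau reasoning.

No

1. (¬B ⊔ C) ⊑ B  ⇔  ((¬B ⊔ C) ⊓ ¬B) unsat w.r.t. T
   open: L(x₀) ⊇ {A, ¬B, ¬C, ¬E, ∀r.∀s.⊥}
2. Hence (¬B ⊔ C) ⊑ B: not entailed.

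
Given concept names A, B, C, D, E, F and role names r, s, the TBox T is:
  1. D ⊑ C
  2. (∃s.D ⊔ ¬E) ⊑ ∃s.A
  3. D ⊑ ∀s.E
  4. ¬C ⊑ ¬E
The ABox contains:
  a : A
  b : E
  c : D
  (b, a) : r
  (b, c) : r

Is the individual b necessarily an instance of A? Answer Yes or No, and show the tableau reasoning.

No

1. b : A?  L(b) = {E} ∪ {¬A}
   open: L(b) ⊇ {C, E, ¬A, ¬D, ∀s.¬D} — b ∉ A possible
2. Hence b : A: not entailed.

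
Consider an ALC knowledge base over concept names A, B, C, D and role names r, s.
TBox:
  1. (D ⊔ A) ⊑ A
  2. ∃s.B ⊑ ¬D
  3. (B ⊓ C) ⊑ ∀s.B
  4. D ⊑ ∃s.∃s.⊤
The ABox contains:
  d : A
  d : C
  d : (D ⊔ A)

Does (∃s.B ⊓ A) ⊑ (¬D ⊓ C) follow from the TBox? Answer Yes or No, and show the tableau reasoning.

1. (∃s.B ⊓ A) ⊑ (¬D ⊓ C)  ⇔  ((∃s.B ⊓ A) ⊓ (D ⊔ ¬C)) unsat w.r.t. T
   apply at x₀: ∃s.B⊑¬D
   open: L(x₀) ⊇ {A, ¬C, ¬D, ∃s.B} (+ ∃-successors)
2. Hence (∃s.B ⊓ A) ⊑ (¬D ⊓ C): not entailed.

No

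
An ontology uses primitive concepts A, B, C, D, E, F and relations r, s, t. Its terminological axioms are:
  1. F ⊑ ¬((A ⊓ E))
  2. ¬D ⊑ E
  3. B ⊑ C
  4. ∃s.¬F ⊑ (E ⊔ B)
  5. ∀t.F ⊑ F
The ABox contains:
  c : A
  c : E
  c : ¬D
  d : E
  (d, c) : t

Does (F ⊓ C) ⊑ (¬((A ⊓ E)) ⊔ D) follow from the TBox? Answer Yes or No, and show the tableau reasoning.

1. (F ⊓ C) ⊑ (¬((A ⊓ E)) ⊔ D)  ⇔  ((F ⊓ C) ⊓ ((A ⊓ E) ⊓ ¬D)) unsat w.r.t. T
   all branches close; clash {E, ¬E} at x₀
2. Hence (F ⊓ C) ⊑ (¬((A ⊓ E)) ⊔ D): entailed.

Yes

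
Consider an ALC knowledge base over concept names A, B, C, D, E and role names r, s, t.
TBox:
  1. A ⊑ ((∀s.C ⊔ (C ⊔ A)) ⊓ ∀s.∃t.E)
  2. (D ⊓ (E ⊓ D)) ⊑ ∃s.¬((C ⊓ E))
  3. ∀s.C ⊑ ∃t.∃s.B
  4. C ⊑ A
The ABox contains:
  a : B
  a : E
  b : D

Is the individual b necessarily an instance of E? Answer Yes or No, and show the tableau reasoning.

No

1. b : E?  L(b) = {D} ∪ {¬E}
   open: L(b) ⊇ {D, ¬A, ¬C, ¬E, ∃s.¬C} (+ ∃-successors) — b ∉ E possible
2. Hence b : E: not entailed.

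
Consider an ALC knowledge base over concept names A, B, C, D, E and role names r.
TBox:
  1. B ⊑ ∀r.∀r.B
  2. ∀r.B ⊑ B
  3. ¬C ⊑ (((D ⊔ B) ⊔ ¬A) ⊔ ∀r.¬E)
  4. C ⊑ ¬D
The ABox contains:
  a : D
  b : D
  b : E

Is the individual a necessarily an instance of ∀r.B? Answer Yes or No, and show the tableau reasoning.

1. a : ∀r.B?  L(a) = {D} ∪ {∃r.¬B}
   open: L(a) ⊇ {D, ¬B, ¬C, ∃r.¬B} (+ ∃-successors) — a ∉ ∀r.B possible
2. Hence a : ∀r.B: not entailed.

No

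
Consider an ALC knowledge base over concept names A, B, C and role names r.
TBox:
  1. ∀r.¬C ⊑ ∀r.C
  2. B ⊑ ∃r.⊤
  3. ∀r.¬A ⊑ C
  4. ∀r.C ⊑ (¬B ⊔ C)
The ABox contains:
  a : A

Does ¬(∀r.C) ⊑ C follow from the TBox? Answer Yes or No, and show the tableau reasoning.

1. ¬(∀r.C) ⊑ C  ⇔  (∃r.¬C ⊓ ¬C) unsat w.r.t. T
   open: L(x₀) ⊇ {¬B, ¬C, ∃r.A, ∃r.C, ∃r.¬C} (+ ∃-successors)
2. Hence ¬(∀r.C) ⊑ C: not entailed.

No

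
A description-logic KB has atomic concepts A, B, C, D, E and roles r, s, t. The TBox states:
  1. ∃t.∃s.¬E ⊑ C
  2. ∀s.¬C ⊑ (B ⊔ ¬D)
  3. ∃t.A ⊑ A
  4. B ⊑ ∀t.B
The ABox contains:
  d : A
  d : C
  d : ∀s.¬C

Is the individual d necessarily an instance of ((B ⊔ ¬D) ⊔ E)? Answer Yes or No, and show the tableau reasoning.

Yes

1. d : ((B ⊔ ¬D) ⊔ E)?  L(d) = {A, C, ∀s.¬C} ∪ {((¬B ⊓ D) ⊓ ¬E)}
   clash {D, ¬D} at d — d ∈ ((B ⊔ ¬D) ⊔ E)
2. Hence d : ((B ⊔ ¬D) ⊔ E): entailed.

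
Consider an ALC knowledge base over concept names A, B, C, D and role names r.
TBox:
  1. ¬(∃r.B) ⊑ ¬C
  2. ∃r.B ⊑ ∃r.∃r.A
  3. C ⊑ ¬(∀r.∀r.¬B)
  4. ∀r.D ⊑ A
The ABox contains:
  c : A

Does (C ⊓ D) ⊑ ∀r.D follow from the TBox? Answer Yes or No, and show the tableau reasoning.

No

1. (C ⊓ D) ⊑ ∀r.D  ⇔  ((C ⊓ D) ⊓ ∃r.¬D) unsat w.r.t. T
   apply at x₀: C⊑¬(∀r.∀r.¬B)
   open: L(x₀) ⊇ {C, D, ∃r.B, ∃r.¬D, ∃r.∃r.A, …} (+ ∃-successors)
2. Hence (C ⊓ D) ⊑ ∀r.D: not entailed.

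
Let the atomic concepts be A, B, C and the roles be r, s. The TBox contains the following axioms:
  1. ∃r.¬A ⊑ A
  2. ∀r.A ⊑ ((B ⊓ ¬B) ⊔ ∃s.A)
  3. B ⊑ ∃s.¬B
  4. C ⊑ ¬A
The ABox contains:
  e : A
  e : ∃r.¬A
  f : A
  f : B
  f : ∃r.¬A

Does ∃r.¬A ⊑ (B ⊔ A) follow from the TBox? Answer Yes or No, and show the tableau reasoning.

1. ∃r.¬A ⊑ (B ⊔ A)  ⇔  (∃r.¬A ⊓ (¬B ⊓ ¬A)) unsat w.r.t. T
   all branches close; clash {A, ¬A} at x₀
2. Hence ∃r.¬A ⊑ (B ⊔ A): entailed.

Yes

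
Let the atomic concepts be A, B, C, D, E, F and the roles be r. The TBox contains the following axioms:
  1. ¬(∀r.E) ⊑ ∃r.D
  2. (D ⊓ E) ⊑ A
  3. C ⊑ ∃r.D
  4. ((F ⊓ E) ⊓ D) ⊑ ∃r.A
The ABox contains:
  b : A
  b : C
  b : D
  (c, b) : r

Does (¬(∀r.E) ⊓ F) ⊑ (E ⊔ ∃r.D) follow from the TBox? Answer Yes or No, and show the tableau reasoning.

1. (¬(∀r.E) ⊓ F) ⊑ (E ⊔ ∃r.D)  ⇔  ((∃r.¬E ⊓ F) ⊓ (¬E ⊓ ∀r.¬D)) unsat w.r.t. T
   all branches close; clash {D, ¬D} at an ∃-successor
2. Hence (¬(∀r.E) ⊓ F) ⊑ (E ⊔ ∃r.D): entailed.

Yes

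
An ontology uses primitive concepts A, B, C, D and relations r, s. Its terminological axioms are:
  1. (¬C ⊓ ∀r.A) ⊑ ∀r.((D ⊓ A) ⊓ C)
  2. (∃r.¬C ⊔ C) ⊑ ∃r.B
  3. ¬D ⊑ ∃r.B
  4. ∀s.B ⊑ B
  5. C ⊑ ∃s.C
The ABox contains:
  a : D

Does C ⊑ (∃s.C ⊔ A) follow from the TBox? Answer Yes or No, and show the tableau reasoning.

1. C ⊑ (∃s.C ⊔ A)  ⇔  (C ⊓ (∀s.¬C ⊓ ¬A)) unsat w.r.t. T
   all branches close; clash {C, ¬C} at an ∃-successor
2. Hence C ⊑ (∃s.C ⊔ A): entailed.

Yes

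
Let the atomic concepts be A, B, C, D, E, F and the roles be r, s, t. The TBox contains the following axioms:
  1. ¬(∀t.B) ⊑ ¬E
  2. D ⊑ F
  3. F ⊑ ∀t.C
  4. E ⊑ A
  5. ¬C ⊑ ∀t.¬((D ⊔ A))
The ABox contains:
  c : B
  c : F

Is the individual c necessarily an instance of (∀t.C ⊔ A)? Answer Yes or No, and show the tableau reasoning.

1. c : (∀t.C ⊔ A)?  L(c) = {B, F} ∪ {(∃t.¬C ⊓ ¬A)}
   clash {A, ¬A} at c — c ∈ (∀t.C ⊔ A)
2. Hence c : (∀t.C ⊔ A): entailed.

Yes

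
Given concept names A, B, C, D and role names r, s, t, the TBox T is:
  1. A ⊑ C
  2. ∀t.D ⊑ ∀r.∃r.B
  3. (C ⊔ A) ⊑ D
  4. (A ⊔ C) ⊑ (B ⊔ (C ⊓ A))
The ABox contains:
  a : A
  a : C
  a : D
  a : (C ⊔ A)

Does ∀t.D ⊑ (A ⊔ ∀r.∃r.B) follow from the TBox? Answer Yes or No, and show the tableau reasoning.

Yes

1. ∀t.D ⊑ (A ⊔ ∀r.∃r.B)  ⇔  (∀t.D ⊓ (¬A ⊓ ∃r.∀r.¬B)) unsat w.r.t. T
   all branches close; clash {A, ¬A} at x₀
2. Hence ∀t.D ⊑ (A ⊔ ∀r.∃r.B): entailed.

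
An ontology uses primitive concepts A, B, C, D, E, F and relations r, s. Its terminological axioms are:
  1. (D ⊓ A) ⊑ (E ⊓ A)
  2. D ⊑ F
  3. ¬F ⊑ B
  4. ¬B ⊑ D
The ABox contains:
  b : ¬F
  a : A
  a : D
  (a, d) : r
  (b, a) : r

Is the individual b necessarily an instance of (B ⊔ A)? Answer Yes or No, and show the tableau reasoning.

Yes

1. b : (B ⊔ A)?  L(b) = {¬F} ∪ {(¬B ⊓ ¬A)}
   clash {B, ¬B} at b — b ∈ (B ⊔ A)
2. Hence b : (B ⊔ A): entailed.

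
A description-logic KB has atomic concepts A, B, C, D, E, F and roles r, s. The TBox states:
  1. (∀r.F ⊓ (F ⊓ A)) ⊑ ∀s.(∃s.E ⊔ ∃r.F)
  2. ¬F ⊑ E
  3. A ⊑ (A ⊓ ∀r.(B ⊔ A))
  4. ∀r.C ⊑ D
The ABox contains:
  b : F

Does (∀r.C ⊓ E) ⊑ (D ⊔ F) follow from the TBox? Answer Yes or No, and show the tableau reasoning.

1. (∀r.C ⊓ E) ⊑ (D ⊔ F)  ⇔  ((∀r.C ⊓ E) ⊓ (¬D ⊓ ¬F)) unsat w.r.t. T
   all branches close; clash {D, ¬D} at x₀
2. Hence (∀r.C ⊓ E) ⊑ (D ⊔ F): entailed.

Yes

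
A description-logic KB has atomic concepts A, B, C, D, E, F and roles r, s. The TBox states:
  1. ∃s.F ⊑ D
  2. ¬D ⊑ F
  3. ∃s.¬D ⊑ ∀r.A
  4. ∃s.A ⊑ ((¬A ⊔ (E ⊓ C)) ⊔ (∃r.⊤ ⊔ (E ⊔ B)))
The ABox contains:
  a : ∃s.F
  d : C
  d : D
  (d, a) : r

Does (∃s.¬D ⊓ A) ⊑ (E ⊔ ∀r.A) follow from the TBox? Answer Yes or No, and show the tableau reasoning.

1. (∃s.¬D ⊓ A) ⊑ (E ⊔ ∀r.A)  ⇔  ((∃s.¬D ⊓ A) ⊓ (¬E ⊓ ∃r.¬A)) unsat w.r.t. T
   all branches close; clash {A, ¬A} at an ∃-successor
2. Hence (∃s.¬D ⊓ A) ⊑ (E ⊔ ∀r.A): entailed.

Yes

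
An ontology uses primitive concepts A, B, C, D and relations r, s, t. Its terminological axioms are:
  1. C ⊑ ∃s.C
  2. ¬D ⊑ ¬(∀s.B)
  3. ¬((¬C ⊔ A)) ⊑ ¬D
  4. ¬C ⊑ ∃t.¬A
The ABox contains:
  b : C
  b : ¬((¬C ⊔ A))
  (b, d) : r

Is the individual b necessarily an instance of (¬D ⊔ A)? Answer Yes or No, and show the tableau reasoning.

Yes

1. b : (¬D ⊔ A)?  L(b) = {C, ¬((¬C ⊔ A))} ∪ {(D ⊓ ¬A)}
   clash {D, ¬D} at b — b ∈ (¬D ⊔ A)
2. Hence b : (¬D ⊔ A): entailed.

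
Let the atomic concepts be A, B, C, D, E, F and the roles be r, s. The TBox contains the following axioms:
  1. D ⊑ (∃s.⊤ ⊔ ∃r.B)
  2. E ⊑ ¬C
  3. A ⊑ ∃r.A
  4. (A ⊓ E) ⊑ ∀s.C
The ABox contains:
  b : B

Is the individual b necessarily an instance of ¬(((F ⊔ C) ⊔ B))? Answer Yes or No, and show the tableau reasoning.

No

1. b : ¬(((F ⊔ C) ⊔ B))?  L(b) = {B} ∪ {((F ⊔ C) ⊔ B)}
   open: L(b) ⊇ {B, ¬A, ¬D, ¬E} — b ∉ ¬(((F ⊔ C) ⊔ B)) possible
2. Hence b : ¬(((F ⊔ C) ⊔ B)): not entailed.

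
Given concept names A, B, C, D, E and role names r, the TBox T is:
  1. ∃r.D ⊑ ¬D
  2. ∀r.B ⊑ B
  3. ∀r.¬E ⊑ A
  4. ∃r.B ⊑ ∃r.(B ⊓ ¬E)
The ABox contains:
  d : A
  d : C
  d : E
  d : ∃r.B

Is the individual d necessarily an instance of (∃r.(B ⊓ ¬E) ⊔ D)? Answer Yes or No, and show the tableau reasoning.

Yes

1. d : (∃r.(B ⊓ ¬E) ⊔ D)?  L(d) = {A, C, E, ∃r.B} ∪ {(∀r.(¬B ⊔ E) ⊓ ¬D)}
   clash {E, ¬E} at an ∃-successor — d ∈ (∃r.(B ⊓ ¬E) ⊔ D)
2. Hence d : (∃r.(B ⊓ ¬E) ⊔ D): entailed.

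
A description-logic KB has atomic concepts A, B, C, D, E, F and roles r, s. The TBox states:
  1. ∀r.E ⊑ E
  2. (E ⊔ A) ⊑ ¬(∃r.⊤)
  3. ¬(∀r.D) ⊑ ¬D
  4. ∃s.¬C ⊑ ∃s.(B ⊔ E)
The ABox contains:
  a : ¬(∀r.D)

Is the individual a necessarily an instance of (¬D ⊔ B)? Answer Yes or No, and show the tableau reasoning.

1. a : (¬D ⊔ B)?  L(a) = {¬(∀r.D)} ∪ {(D ⊓ ¬B)}
   clash {D, ¬D} at a — a ∈ (¬D ⊔ B)
2. Hence a : (¬D ⊔ B): entailed.

Yes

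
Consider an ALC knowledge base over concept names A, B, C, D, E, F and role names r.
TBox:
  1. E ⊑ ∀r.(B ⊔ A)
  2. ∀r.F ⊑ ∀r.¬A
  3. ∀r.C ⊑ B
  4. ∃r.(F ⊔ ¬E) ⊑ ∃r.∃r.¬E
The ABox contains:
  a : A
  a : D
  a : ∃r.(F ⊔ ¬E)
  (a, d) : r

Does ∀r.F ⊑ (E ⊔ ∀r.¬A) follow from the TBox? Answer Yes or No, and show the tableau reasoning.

1. ∀r.F ⊑ (E ⊔ ∀r.¬A)  ⇔  (∀r.F ⊓ (¬E ⊓ ∃r.A)) unsat w.r.t. T
   all branches close; clash {A, ¬A} at an ∃-successor
2. Hence ∀r.F ⊑ (E ⊔ ∀r.¬A): entailed.

Yes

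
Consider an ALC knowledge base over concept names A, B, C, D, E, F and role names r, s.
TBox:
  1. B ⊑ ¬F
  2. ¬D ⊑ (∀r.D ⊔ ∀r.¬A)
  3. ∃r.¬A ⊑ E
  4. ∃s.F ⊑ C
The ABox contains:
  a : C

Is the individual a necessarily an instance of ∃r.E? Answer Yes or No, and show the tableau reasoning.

No

1. a : ∃r.E?  L(a) = {C} ∪ {∀r.¬E}
   open: L(a) ⊇ {C, D, ¬B, ∀r.A, ∀r.¬E} — a ∉ ∃r.E possible
2. Hence a : ∃r.E: not entailed.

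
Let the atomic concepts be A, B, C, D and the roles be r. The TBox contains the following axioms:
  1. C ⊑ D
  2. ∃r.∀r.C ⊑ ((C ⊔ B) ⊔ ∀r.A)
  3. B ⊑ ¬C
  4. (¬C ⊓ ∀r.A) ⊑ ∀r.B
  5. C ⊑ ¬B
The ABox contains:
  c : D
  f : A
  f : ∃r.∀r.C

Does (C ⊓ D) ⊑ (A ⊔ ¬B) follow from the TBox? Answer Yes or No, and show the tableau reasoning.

Yes

1. (C ⊓ D) ⊑ (A ⊔ ¬B)  ⇔  ((C ⊓ D) ⊓ (¬A ⊓ B)) unsat w.r.t. T
   all branches close; clash {C, ¬C} at x₀
2. Hence (C ⊓ D) ⊑ (A ⊔ ¬B): entailed.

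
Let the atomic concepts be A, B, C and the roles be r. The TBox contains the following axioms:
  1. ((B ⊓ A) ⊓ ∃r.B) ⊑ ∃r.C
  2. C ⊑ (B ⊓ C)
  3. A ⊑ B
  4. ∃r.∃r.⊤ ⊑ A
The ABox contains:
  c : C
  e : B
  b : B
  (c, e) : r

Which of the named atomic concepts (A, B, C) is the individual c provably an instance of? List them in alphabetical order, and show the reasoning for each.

{B, C}

1. c : A?  L(c) = {C} ∪ {¬A}
   apply at c: C⊑(B ⊓ C)
   open: L(c) ⊇ {B, C, ¬A, ∀r.∀r.⊥} — c ∉ A possible
2. c : B?  L(c) = {C} ∪ {¬B}
   clash {B, ¬B} at c — c ∈ B
3. c : C?  L(c) = {C} ∪ {¬C}
   clash {C, ¬C} at c — c ∈ C
4. Entailed for c: {B, C}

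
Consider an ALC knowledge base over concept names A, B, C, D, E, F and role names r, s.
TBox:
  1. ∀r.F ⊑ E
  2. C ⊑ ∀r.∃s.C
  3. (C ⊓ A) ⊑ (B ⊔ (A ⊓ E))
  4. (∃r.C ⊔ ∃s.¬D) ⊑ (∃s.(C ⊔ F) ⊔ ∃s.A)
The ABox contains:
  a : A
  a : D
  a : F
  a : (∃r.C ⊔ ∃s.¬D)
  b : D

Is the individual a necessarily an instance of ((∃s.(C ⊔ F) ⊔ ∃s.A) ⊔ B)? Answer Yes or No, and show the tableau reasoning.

Yes

1. a : ((∃s.(C ⊔ F) ⊔ ∃s.A) ⊔ B)?  L(a) = {A, D, F, (∃r.C ⊔ ∃s.¬D)} ∪ {((∀s.(¬C ⊓ ¬F) ⊓ ∀s.¬A) ⊓ ¬B)}
   clash {A, ¬A} at an ∃-successor — a ∈ ((∃s.(C ⊔ F) ⊔ ∃s.A) ⊔ B)
2. Hence a : ((∃s.(C ⊔ F) ⊔ ∃s.A) ⊔ B): entailed.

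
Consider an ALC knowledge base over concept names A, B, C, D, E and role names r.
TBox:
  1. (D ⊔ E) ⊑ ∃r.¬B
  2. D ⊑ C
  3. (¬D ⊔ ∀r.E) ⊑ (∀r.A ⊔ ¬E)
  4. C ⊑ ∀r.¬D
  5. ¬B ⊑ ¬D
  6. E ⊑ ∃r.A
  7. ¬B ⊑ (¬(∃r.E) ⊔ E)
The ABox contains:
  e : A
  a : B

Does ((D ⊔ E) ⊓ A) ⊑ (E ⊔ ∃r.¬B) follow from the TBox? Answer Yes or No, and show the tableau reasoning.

Yes

1. ((D ⊔ E) ⊓ A) ⊑ (E ⊔ ∃r.¬B)  ⇔  (((D ⊔ E) ⊓ A) ⊓ (¬E ⊓ ∀r.B)) unsat w.r.t. T
   all branches close; clash {E, ¬E} at x₀
2. Hence ((D ⊔ E) ⊓ A) ⊑ (E ⊔ ∃r.¬B): entailed.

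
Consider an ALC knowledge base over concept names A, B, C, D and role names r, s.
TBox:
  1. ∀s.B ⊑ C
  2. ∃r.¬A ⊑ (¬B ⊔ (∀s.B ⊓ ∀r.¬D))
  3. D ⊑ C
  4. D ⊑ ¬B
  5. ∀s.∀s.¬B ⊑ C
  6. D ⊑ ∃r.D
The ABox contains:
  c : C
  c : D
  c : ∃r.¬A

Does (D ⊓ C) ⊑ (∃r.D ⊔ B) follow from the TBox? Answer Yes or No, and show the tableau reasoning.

Yes

1. (D ⊓ C) ⊑ (∃r.D ⊔ B)  ⇔  ((D ⊓ C) ⊓ (∀r.¬D ⊓ ¬B)) unsat w.r.t. T
   all branches close; clash {D, ¬D} at an ∃-successor
2. Hence (D ⊓ C) ⊑ (∃r.D ⊔ B): entailed.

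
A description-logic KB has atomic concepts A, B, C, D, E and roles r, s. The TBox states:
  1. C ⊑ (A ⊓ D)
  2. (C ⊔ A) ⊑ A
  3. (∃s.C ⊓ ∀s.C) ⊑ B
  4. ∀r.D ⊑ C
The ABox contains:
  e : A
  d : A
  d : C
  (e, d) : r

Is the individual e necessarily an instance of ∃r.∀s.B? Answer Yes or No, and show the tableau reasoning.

No

1. e : ∃r.∀s.B?  L(e) = {A} ∪ {∀r.∃s.¬B}
   open: L(e) ⊇ {A, ¬C, ∀r.∃s.¬B, ∀s.¬C, ∃r.¬D} (+ ∃-successors) — e ∉ ∃r.∀s.B possible
2. Hence e : ∃r.∀s.B: not entailed.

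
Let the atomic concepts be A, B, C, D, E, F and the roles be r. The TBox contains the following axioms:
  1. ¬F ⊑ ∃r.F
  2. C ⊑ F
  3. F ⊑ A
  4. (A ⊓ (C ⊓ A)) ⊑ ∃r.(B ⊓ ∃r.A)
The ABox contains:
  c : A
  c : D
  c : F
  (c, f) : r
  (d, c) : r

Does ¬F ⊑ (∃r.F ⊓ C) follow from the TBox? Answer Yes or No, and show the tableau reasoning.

1. ¬F ⊑ (∃r.F ⊓ C)  ⇔  (¬F ⊓ (∀r.¬F ⊔ ¬C)) unsat w.r.t. T
   apply at x₀: ¬F⊑∃r.F
   open: L(x₀) ⊇ {¬A, ¬C, ¬F, ∃r.F} (+ ∃-successors)
2. Hence ¬F ⊑ (∃r.F ⊓ C): not entailed.

No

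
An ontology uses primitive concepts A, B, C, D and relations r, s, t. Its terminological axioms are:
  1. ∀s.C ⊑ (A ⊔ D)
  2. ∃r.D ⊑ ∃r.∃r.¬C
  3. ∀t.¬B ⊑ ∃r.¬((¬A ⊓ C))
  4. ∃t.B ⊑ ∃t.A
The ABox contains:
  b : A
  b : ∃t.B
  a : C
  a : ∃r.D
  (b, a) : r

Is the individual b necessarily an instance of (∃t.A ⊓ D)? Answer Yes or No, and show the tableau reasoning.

No

1. b : (∃t.A ⊓ D)?  L(b) = {A, ∃t.B} ∪ {(∀t.¬A ⊔ ¬D)}
   apply at b: ∃t.B⊑∃t.A
   open: L(b) ⊇ {A, ¬D, ∀r.¬D, ∃s.¬C, ∃t.A, …} (+ ∃-successors) — b ∉ (∃t.A ⊓ D) possible
2. Hence b : (∃t.A ⊓ D): not entailed.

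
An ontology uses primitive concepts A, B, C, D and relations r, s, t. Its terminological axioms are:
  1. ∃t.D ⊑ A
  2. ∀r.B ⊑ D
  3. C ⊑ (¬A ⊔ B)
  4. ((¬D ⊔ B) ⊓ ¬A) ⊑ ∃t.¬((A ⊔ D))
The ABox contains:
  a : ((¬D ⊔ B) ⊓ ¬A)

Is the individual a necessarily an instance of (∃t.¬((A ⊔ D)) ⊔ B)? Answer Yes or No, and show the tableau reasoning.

1. a : (∃t.¬((A ⊔ D)) ⊔ B)?  L(a) = {((¬D ⊔ B) ⊓ ¬A)} ∪ {(∀t.(A ⊔ D) ⊓ ¬B)}
   clash {B, ¬B} at a — a ∈ (∃t.¬((A ⊔ D)) ⊔ B)
2. Hence a : (∃t.¬((A ⊔ D)) ⊔ B): entailed.

Yes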